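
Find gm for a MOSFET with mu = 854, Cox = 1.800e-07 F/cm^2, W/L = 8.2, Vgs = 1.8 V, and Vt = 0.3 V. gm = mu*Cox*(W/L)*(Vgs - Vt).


Step 1: Vov = Vgs - Vt = 1.8 - 0.3 = 1.5 V
Step 2: gm = mu * Cox * (W/L) * Vov
Step 3: gm = 854 * 1.800e-07 * 8.2 * 1.5 = 1.89e-03 S

1.89e-03


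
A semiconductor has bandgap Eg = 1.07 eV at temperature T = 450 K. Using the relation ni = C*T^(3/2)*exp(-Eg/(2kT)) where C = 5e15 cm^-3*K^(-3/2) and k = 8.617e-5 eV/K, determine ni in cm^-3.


Step 1: Compute kT = 8.617e-5 * 450 = 0.0387765 eV
Step 2: Exponent = -Eg/(2kT) = -1.07/(2*0.0387765) = -13.79702
Step 3: T^(3/2) = 450^1.5 = 9545.94
Step 4: ni = 5e15 * 9545.94 * exp(-13.79702) = 4.86e+13 cm^-3

4.86e+13


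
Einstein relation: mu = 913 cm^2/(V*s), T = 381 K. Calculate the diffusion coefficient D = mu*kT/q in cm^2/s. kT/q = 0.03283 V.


Step 1: D = mu * (kT/q)
Step 2: D = 913 * 0.03283
Step 3: D = 29.97 cm^2/s

29.97


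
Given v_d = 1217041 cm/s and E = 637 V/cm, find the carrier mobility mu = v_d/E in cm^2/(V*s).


Step 1: mu = v_d / E
Step 2: mu = 1217041 / 637
Step 3: mu = 1910.58 cm^2/(V*s)

1910.58


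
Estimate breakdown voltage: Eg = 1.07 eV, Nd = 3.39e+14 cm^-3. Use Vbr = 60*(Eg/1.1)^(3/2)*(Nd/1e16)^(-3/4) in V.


Step 1: Eg/1.1 = 1.07/1.1 = 0.972727
Step 2: (Eg/1.1)^1.5 = 0.972727^1.5 = 0.959371
Step 3: (Nd/1e16)^(-0.75) = (0.0339)^(-0.75) = 12.657567
Step 4: Vbr = 60 * 0.959371 * 12.657567 = 728.6 V

728.6


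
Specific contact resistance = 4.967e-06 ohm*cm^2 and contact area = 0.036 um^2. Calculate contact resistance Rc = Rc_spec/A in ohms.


Step 1: Convert area to cm^2: 0.036 um^2 = 3.6000e-10 cm^2
Step 2: Rc = Rc_spec / A = 4.967e-06 / 3.6000e-10
Step 3: Rc = 1.38e+04 ohms

1.38e+04


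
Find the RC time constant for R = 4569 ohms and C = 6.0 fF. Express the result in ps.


Step 1: tau = R * C
Step 2: tau = 4569 * 6.0 fF = 4569 * 6.0e-15 F
Step 3: tau = 2.7414e-11 s = 27.414 ps

27.414


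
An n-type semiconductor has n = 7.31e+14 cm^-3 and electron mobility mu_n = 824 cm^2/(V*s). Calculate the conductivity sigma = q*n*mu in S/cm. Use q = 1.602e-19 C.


Step 1: sigma = q * n * mu
Step 2: sigma = 1.602e-19 * 7.31e+14 * 824
Step 3: sigma = 9.650e-02 S/cm

9.650e-02


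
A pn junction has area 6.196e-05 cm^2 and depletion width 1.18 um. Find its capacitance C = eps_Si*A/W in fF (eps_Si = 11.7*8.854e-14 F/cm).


Step 1: eps_Si = 11.7 * 8.854e-14 = 1.035918e-12 F/cm
Step 2: W in cm = 1.18 * 1e-4 = 1.18e-04 cm
Step 3: C = 1.035918e-12 * 6.196e-05 / 1.18e-04 = 5.439447e-13 F
Step 4: C = 543.94 fF

543.94


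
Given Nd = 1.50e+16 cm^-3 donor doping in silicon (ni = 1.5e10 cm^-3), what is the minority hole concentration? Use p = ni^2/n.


Step 1: Since Nd >> ni, n ≈ Nd = 1.50e+16 cm^-3
Step 2: p = ni^2 / n = (1.5e10)^2 / 1.50e+16
Step 3: p = 2.25e20 / 1.50e+16 = 1.50e+04 cm^-3

1.50e+04


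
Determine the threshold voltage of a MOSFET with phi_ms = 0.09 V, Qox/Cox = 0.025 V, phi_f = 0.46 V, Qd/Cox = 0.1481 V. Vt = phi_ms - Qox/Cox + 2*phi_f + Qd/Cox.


Step 1: Vt = phi_ms - Qox/Cox + 2*phi_f + Qd/Cox
Step 2: Vt = 0.09 - 0.025 + 2*0.46 + 0.1481
Step 3: Vt = 0.09 - 0.025 + 0.92 + 0.1481
Step 4: Vt = 1.1331 V

1.1331


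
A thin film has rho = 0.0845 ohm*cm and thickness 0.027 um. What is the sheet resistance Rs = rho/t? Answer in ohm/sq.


Step 1: Convert thickness to cm: t = 0.027 um = 2.7000e-06 cm
Step 2: Rs = rho / t = 0.0845 / 2.7000e-06
Step 3: Rs = 31296.3 ohm/sq

31296.3


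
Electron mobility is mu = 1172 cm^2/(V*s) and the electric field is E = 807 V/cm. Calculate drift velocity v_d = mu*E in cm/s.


Step 1: v_d = mu * E
Step 2: v_d = 1172 * 807 = 945804
Step 3: v_d = 9.46e+05 cm/s

9.46e+05


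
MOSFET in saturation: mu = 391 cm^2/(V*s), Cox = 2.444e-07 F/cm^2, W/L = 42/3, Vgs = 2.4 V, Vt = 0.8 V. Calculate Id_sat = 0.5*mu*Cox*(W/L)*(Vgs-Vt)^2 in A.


Step 1: Overdrive voltage Vov = Vgs - Vt = 2.4 - 0.8 = 1.6 V
Step 2: W/L = 42/3 = 14
Step 3: Id = 0.5 * 391 * 2.444e-07 * 14 * 1.6^2
Step 4: Id = 1.71e-03 A

1.71e-03


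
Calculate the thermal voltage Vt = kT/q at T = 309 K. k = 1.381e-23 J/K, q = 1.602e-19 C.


Step 1: kT = 1.381e-23 * 309 = 4.26729e-21 J
Step 2: Vt = kT/q = 4.26729e-21 / 1.602e-19
Step 3: Vt = 0.02664 V

0.02664


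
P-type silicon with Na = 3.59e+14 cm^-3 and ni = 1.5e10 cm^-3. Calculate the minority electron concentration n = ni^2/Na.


Step 1: Majority hole concentration p ≈ Na = 3.59e+14 cm^-3
Step 2: n = ni^2 / Na = (1.5e10)^2 / 3.59e+14
Step 3: n = 6.27e+05 cm^-3

6.27e+05


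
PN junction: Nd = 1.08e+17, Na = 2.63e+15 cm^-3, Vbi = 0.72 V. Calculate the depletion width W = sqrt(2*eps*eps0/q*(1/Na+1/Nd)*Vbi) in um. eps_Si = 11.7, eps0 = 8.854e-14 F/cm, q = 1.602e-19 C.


Step 1: 1/Na + 1/Nd = 1/2.63e+15 + 1/1.08e+17 = 3.89487e-16
Step 2: 2*eps*eps0/q = 2*11.7*8.854e-14/1.602e-19 = 1.293281e+07
Step 3: W^2 = 1.293281e+07 * 3.89487e-16 * 0.72 = 3.62676e-09
Step 4: W = sqrt(3.62676e-09) = 6.022e-05 cm = 0.6022 um

0.6022


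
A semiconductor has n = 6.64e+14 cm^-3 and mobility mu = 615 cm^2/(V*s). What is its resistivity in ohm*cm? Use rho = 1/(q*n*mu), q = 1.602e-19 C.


Step 1: sigma = q * n * mu = 1.602e-19 * 6.64e+14 * 615 = 6.54193e-02 S/cm
Step 2: rho = 1 / sigma = 1 / 6.54193e-02 = 15.29 ohm*cm

15.29


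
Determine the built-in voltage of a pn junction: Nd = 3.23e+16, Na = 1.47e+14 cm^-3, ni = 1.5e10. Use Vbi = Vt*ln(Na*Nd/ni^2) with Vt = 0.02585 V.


Step 1: Compute Na*Nd/ni^2 = 1.47e+14 * 3.23e+16 / (1.5e10)^2 = 2.1103e+10
Step 2: ln(2.1103e+10) = 23.7727
Step 3: Vbi = 0.02585 * 23.7727 = 0.615 V

0.615


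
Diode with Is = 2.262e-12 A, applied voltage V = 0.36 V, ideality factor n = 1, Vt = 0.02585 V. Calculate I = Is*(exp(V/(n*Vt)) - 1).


Step 1: V/(n*Vt) = 0.36/(1*0.02585) = 13.9265
Step 2: exp(13.9265) = 1.1174e+06
Step 3: I = 2.262e-12 * (1.1174e+06 - 1) = 2.53e-06 A

2.53e-06


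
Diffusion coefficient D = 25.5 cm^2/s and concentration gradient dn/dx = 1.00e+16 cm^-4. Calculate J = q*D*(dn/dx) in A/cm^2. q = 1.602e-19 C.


Step 1: J = q * D * (dn/dx)
Step 2: J = 1.602e-19 * 25.5 * 1.00e+16
Step 3: J = 4.09e-02 A/cm^2

4.09e-02


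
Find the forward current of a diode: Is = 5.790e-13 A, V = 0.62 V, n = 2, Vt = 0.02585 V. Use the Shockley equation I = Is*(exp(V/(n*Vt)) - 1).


Step 1: V/(n*Vt) = 0.62/(2*0.02585) = 11.9923
Step 2: exp(11.9923) = 1.6151e+05
Step 3: I = 5.790e-13 * (1.6151e+05 - 1) = 9.35e-08 A

9.35e-08


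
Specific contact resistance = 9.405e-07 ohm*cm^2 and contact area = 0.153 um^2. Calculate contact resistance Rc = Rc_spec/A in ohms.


Step 1: Convert area to cm^2: 0.153 um^2 = 1.5300e-09 cm^2
Step 2: Rc = Rc_spec / A = 9.405e-07 / 1.5300e-09
Step 3: Rc = 6.15e+02 ohms

6.15e+02


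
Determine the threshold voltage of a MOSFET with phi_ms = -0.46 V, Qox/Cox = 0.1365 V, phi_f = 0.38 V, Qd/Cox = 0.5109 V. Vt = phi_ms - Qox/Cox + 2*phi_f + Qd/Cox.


Step 1: Vt = phi_ms - Qox/Cox + 2*phi_f + Qd/Cox
Step 2: Vt = -0.46 - 0.1365 + 2*0.38 + 0.5109
Step 3: Vt = -0.46 - 0.1365 + 0.76 + 0.5109
Step 4: Vt = 0.6744 V

0.6744


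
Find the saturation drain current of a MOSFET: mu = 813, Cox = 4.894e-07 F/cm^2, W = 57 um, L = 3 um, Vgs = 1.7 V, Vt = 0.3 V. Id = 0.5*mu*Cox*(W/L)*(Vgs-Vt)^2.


Step 1: Overdrive voltage Vov = Vgs - Vt = 1.7 - 0.3 = 1.4 V
Step 2: W/L = 57/3 = 19
Step 3: Id = 0.5 * 813 * 4.894e-07 * 19 * 1.4^2
Step 4: Id = 7.41e-03 A

7.41e-03


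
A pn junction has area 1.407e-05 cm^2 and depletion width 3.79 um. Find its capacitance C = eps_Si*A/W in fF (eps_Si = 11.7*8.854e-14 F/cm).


Step 1: eps_Si = 11.7 * 8.854e-14 = 1.035918e-12 F/cm
Step 2: W in cm = 3.79 * 1e-4 = 3.79e-04 cm
Step 3: C = 1.035918e-12 * 1.407e-05 / 3.79e-04 = 3.845743e-14 F
Step 4: C = 38.46 fF

38.46


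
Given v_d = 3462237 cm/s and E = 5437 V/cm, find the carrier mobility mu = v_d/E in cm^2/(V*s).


Step 1: mu = v_d / E
Step 2: mu = 3462237 / 5437
Step 3: mu = 636.79 cm^2/(V*s)

636.79


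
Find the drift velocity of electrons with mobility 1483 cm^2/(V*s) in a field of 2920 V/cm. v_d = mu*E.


Step 1: v_d = mu * E
Step 2: v_d = 1483 * 2920 = 4330360
Step 3: v_d = 4.33e+06 cm/s

4.33e+06


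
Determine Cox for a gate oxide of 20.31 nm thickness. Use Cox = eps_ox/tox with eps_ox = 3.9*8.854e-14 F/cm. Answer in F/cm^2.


Step 1: eps_ox = 3.9 * 8.854e-14 = 3.45306e-13 F/cm
Step 2: tox in cm = 20.31 nm * 1e-7 = 2.0310e-06 cm
Step 3: Cox = 3.45306e-13 / 2.0310e-06 = 1.70e-07 F/cm^2

1.70e-07


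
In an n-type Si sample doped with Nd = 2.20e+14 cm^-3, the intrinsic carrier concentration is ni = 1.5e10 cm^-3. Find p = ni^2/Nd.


Step 1: Since Nd >> ni, n ≈ Nd = 2.20e+14 cm^-3
Step 2: p = ni^2 / n = (1.5e10)^2 / 2.20e+14
Step 3: p = 2.25e20 / 2.20e+14 = 1.02e+06 cm^-3

1.02e+06


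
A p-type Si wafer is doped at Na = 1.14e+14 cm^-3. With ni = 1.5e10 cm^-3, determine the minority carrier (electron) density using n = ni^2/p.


Step 1: Majority hole concentration p ≈ Na = 1.14e+14 cm^-3
Step 2: n = ni^2 / Na = (1.5e10)^2 / 1.14e+14
Step 3: n = 1.97e+06 cm^-3

1.97e+06


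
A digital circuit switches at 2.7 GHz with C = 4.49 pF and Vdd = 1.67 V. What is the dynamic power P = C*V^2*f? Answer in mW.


Step 1: V^2 = 1.67^2 = 2.7889 V^2
Step 2: P = C*V^2*f = 4.49e-12 F * 2.7889 * 2.7e9 Hz
Step 3: P = 3.38098347e-02 W
Step 4: P = 33.81 mW

33.81


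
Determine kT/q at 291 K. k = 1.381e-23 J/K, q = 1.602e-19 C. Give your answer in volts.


Step 1: kT = 1.381e-23 * 291 = 4.01871e-21 J
Step 2: Vt = kT/q = 4.01871e-21 / 1.602e-19
Step 3: Vt = 0.02509 V

0.02509


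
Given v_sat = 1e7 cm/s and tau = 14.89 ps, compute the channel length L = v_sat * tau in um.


Step 1: tau in seconds = 14.89 ps * 1e-12 = 1.4890e-11 s
Step 2: L = v_sat * tau = 1e7 * 1.4890e-11 = 1.4890e-04 cm
Step 3: L in um = 1.4890e-04 * 1e4 = 1.489 um

1.489


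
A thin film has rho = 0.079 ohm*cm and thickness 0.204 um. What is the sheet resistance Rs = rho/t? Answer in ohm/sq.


Step 1: Convert thickness to cm: t = 0.204 um = 2.0400e-05 cm
Step 2: Rs = rho / t = 0.079 / 2.0400e-05
Step 3: Rs = 3872.5 ohm/sq

3872.5


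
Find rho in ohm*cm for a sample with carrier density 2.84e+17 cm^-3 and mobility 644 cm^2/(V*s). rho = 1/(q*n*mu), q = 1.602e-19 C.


Step 1: sigma = q * n * mu = 1.602e-19 * 2.84e+17 * 644 = 2.92999e+01 S/cm
Step 2: rho = 1 / sigma = 1 / 2.92999e+01 = 0.03413 ohm*cm

0.03413


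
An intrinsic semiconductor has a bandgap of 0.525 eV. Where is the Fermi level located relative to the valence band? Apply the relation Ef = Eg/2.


Step 1: For an intrinsic semiconductor, the Fermi level sits at midgap.
Step 2: Ef = Eg / 2 = 0.525 / 2 = 0.2625 eV

0.2625


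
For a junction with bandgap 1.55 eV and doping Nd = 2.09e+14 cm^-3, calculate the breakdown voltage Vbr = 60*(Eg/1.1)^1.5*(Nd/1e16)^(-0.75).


Step 1: Eg/1.1 = 1.55/1.1 = 1.409091
Step 2: (Eg/1.1)^1.5 = 1.409091^1.5 = 1.672663
Step 3: (Nd/1e16)^(-0.75) = (0.0209)^(-0.75) = 18.192412
Step 4: Vbr = 60 * 1.672663 * 18.192412 = 1825.8 V

1825.8


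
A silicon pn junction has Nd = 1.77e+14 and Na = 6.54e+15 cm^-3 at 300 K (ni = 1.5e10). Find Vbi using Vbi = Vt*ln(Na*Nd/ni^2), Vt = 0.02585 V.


Step 1: Compute Na*Nd/ni^2 = 6.54e+15 * 1.77e+14 / (1.5e10)^2 = 5.1448e+09
Step 2: ln(5.1448e+09) = 22.3613
Step 3: Vbi = 0.02585 * 22.3613 = 0.578 V

0.578


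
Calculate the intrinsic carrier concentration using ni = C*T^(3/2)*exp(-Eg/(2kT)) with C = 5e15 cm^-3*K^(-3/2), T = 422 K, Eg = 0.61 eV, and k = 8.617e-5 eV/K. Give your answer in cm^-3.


Step 1: Compute kT = 8.617e-5 * 422 = 0.03636374 eV
Step 2: Exponent = -Eg/(2kT) = -0.61/(2*0.03636374) = -8.38748
Step 3: T^(3/2) = 422^1.5 = 8668.99
Step 4: ni = 5e15 * 8668.99 * exp(-8.38748) = 9.87e+15 cm^-3

9.87e+15


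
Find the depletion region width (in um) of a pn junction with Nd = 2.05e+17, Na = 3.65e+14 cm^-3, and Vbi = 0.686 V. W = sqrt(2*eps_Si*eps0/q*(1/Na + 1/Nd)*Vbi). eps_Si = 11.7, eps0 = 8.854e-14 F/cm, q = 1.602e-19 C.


Step 1: 1/Na + 1/Nd = 1/3.65e+14 + 1/2.05e+17 = 2.74460e-15
Step 2: 2*eps*eps0/q = 2*11.7*8.854e-14/1.602e-19 = 1.293281e+07
Step 3: W^2 = 1.293281e+07 * 2.74460e-15 * 0.686 = 2.43498e-08
Step 4: W = sqrt(2.43498e-08) = 1.560e-04 cm = 1.56 um

1.56


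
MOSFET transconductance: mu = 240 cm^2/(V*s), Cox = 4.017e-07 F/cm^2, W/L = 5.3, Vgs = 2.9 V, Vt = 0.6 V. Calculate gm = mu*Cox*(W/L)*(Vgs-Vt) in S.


Step 1: Vov = Vgs - Vt = 2.9 - 0.6 = 2.3 V
Step 2: gm = mu * Cox * (W/L) * Vov
Step 3: gm = 240 * 4.017e-07 * 5.3 * 2.3 = 1.18e-03 S

1.18e-03


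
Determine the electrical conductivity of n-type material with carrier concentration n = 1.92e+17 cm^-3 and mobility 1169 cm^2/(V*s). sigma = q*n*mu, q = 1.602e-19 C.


Step 1: sigma = q * n * mu
Step 2: sigma = 1.602e-19 * 1.92e+17 * 1169
Step 3: sigma = 3.596e+01 S/cm

3.596e+01


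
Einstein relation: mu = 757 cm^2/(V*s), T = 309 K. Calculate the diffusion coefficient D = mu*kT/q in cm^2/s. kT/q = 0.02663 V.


Step 1: D = mu * (kT/q)
Step 2: D = 757 * 0.02663
Step 3: D = 20.16 cm^2/s

20.16


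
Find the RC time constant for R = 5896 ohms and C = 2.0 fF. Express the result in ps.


Step 1: tau = R * C
Step 2: tau = 5896 * 2.0 fF = 5896 * 2.0e-15 F
Step 3: tau = 1.1792e-11 s = 11.792 ps

11.792


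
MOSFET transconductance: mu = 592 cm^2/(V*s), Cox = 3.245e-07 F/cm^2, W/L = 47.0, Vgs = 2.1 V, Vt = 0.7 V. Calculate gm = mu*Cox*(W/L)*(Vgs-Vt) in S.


Step 1: Vov = Vgs - Vt = 2.1 - 0.7 = 1.4 V
Step 2: gm = mu * Cox * (W/L) * Vov
Step 3: gm = 592 * 3.245e-07 * 47.0 * 1.4 = 1.26e-02 S

1.26e-02


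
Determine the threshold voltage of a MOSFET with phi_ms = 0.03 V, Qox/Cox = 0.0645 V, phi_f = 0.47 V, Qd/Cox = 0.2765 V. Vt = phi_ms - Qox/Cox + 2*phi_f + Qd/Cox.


Step 1: Vt = phi_ms - Qox/Cox + 2*phi_f + Qd/Cox
Step 2: Vt = 0.03 - 0.0645 + 2*0.47 + 0.2765
Step 3: Vt = 0.03 - 0.0645 + 0.94 + 0.2765
Step 4: Vt = 1.182 V

1.182


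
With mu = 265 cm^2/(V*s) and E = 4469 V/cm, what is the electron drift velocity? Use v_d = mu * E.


Step 1: v_d = mu * E
Step 2: v_d = 265 * 4469 = 1184285
Step 3: v_d = 1.18e+06 cm/s

1.18e+06


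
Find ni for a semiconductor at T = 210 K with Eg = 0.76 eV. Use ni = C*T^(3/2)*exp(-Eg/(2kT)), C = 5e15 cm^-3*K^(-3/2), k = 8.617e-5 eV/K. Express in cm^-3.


Step 1: Compute kT = 8.617e-5 * 210 = 0.0180957 eV
Step 2: Exponent = -Eg/(2kT) = -0.76/(2*0.0180957) = -20.99946
Step 3: T^(3/2) = 210^1.5 = 3043.19
Step 4: ni = 5e15 * 3043.19 * exp(-20.99946) = 1.15e+10 cm^-3

1.15e+10


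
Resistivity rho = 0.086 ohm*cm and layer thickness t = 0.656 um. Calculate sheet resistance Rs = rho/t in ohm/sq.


Step 1: Convert thickness to cm: t = 0.656 um = 6.5600e-05 cm
Step 2: Rs = rho / t = 0.086 / 6.5600e-05
Step 3: Rs = 1311.0 ohm/sq

1311.0


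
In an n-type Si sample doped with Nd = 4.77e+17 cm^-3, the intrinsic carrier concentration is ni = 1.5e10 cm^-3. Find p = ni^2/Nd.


Step 1: Since Nd >> ni, n ≈ Nd = 4.77e+17 cm^-3
Step 2: p = ni^2 / n = (1.5e10)^2 / 4.77e+17
Step 3: p = 2.25e20 / 4.77e+17 = 4.72e+02 cm^-3

4.72e+02


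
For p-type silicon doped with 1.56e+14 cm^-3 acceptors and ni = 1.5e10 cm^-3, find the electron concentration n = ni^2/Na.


Step 1: Majority hole concentration p ≈ Na = 1.56e+14 cm^-3
Step 2: n = ni^2 / Na = (1.5e10)^2 / 1.56e+14
Step 3: n = 1.44e+06 cm^-3

1.44e+06


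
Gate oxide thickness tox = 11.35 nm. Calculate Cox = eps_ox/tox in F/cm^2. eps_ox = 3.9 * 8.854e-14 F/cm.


Step 1: eps_ox = 3.9 * 8.854e-14 = 3.45306e-13 F/cm
Step 2: tox in cm = 11.35 nm * 1e-7 = 1.1350e-06 cm
Step 3: Cox = 3.45306e-13 / 1.1350e-06 = 3.04e-07 F/cm^2

3.04e-07


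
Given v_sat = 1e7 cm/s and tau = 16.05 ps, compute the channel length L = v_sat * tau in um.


Step 1: tau in seconds = 16.05 ps * 1e-12 = 1.6050e-11 s
Step 2: L = v_sat * tau = 1e7 * 1.6050e-11 = 1.6050e-04 cm
Step 3: L in um = 1.6050e-04 * 1e4 = 1.605 um

1.605


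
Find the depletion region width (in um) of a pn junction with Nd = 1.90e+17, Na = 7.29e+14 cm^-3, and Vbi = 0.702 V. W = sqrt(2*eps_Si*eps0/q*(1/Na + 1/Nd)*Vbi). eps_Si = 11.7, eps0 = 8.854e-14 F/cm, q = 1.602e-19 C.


Step 1: 1/Na + 1/Nd = 1/7.29e+14 + 1/1.90e+17 = 1.37701e-15
Step 2: 2*eps*eps0/q = 2*11.7*8.854e-14/1.602e-19 = 1.293281e+07
Step 3: W^2 = 1.293281e+07 * 1.37701e-15 * 0.702 = 1.25016e-08
Step 4: W = sqrt(1.25016e-08) = 1.118e-04 cm = 1.118 um

1.118


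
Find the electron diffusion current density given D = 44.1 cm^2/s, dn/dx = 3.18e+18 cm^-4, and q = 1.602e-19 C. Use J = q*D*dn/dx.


Step 1: J = q * D * (dn/dx)
Step 2: J = 1.602e-19 * 44.1 * 3.18e+18
Step 3: J = 2.25e+01 A/cm^2

2.25e+01


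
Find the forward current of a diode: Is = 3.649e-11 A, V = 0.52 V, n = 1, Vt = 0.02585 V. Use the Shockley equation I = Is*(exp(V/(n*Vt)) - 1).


Step 1: V/(n*Vt) = 0.52/(1*0.02585) = 20.1161
Step 2: exp(20.1161) = 5.4489e+08
Step 3: I = 3.649e-11 * (5.4489e+08 - 1) = 1.99e-02 A

1.99e-02


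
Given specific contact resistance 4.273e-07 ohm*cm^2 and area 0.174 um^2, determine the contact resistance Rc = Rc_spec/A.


Step 1: Convert area to cm^2: 0.174 um^2 = 1.7400e-09 cm^2
Step 2: Rc = Rc_spec / A = 4.273e-07 / 1.7400e-09
Step 3: Rc = 2.46e+02 ohms

2.46e+02


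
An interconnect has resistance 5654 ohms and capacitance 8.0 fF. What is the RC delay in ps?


Step 1: tau = R * C
Step 2: tau = 5654 * 8.0 fF = 5654 * 8.0e-15 F
Step 3: tau = 4.5232e-11 s = 45.232 ps

45.232


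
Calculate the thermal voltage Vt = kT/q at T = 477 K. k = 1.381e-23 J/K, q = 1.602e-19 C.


Step 1: kT = 1.381e-23 * 477 = 6.58737e-21 J
Step 2: Vt = kT/q = 6.58737e-21 / 1.602e-19
Step 3: Vt = 0.04112 V

0.04112


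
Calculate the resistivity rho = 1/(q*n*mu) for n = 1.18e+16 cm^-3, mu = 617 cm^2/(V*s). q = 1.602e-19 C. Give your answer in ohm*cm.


Step 1: sigma = q * n * mu = 1.602e-19 * 1.18e+16 * 617 = 1.16635e+00 S/cm
Step 2: rho = 1 / sigma = 1 / 1.16635e+00 = 0.8574 ohm*cm

0.8574


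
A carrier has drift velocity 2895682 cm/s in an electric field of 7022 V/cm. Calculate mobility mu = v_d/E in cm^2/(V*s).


Step 1: mu = v_d / E
Step 2: mu = 2895682 / 7022
Step 3: mu = 412.37 cm^2/(V*s)

412.37


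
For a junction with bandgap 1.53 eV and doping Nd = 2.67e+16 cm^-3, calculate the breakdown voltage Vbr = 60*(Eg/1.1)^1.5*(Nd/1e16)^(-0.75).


Step 1: Eg/1.1 = 1.53/1.1 = 1.390909
Step 2: (Eg/1.1)^1.5 = 1.390909^1.5 = 1.640394
Step 3: (Nd/1e16)^(-0.75) = (2.67)^(-0.75) = 0.478759
Step 4: Vbr = 60 * 1.640394 * 0.478759 = 47.1 V

47.1


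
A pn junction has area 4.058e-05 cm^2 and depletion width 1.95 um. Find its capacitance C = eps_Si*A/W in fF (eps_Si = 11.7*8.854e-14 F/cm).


Step 1: eps_Si = 11.7 * 8.854e-14 = 1.035918e-12 F/cm
Step 2: W in cm = 1.95 * 1e-4 = 1.95e-04 cm
Step 3: C = 1.035918e-12 * 4.058e-05 / 1.95e-04 = 2.155772e-13 F
Step 4: C = 215.58 fF

215.58


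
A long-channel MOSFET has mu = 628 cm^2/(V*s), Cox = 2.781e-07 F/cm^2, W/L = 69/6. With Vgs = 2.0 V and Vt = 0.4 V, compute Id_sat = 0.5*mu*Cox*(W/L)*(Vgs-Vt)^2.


Step 1: Overdrive voltage Vov = Vgs - Vt = 2.0 - 0.4 = 1.6 V
Step 2: W/L = 69/6 = 11.5
Step 3: Id = 0.5 * 628 * 2.781e-07 * 11.5 * 1.6^2
Step 4: Id = 2.57e-03 A

2.57e-03


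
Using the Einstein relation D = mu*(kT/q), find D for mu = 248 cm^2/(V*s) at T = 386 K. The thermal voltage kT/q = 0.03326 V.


Step 1: D = mu * (kT/q)
Step 2: D = 248 * 0.03326
Step 3: D = 8.25 cm^2/s

8.25


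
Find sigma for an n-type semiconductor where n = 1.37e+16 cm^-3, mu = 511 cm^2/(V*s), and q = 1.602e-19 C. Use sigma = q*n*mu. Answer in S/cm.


Step 1: sigma = q * n * mu
Step 2: sigma = 1.602e-19 * 1.37e+16 * 511
Step 3: sigma = 1.122e+00 S/cm

1.122e+00


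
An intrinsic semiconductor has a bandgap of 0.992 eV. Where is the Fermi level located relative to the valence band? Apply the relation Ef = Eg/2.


Step 1: For an intrinsic semiconductor, the Fermi level sits at midgap.
Step 2: Ef = Eg / 2 = 0.992 / 2 = 0.496 eV

0.496


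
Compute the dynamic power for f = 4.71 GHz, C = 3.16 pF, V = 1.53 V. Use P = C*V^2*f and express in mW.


Step 1: V^2 = 1.53^2 = 2.3409 V^2
Step 2: P = C*V^2*f = 3.16e-12 F * 2.3409 * 4.71e9 Hz
Step 3: P = 3.484101924e-02 W
Step 4: P = 34.841 mW

34.841


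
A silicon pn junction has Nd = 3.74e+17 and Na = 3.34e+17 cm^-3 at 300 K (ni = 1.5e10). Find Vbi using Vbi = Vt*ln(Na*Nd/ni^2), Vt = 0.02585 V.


Step 1: Compute Na*Nd/ni^2 = 3.34e+17 * 3.74e+17 / (1.5e10)^2 = 5.5518e+14
Step 2: ln(5.5518e+14) = 33.9503
Step 3: Vbi = 0.02585 * 33.9503 = 0.878 V

0.878


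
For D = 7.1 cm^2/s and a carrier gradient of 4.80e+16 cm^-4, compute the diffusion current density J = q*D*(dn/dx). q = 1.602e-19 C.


Step 1: J = q * D * (dn/dx)
Step 2: J = 1.602e-19 * 7.1 * 4.80e+16
Step 3: J = 5.46e-02 A/cm^2

5.46e-02


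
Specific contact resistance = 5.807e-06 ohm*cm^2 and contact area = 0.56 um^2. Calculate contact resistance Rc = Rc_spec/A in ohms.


Step 1: Convert area to cm^2: 0.56 um^2 = 5.6000e-09 cm^2
Step 2: Rc = Rc_spec / A = 5.807e-06 / 5.6000e-09
Step 3: Rc = 1.04e+03 ohms

1.04e+03


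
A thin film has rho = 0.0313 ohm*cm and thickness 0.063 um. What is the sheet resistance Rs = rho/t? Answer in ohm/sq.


Step 1: Convert thickness to cm: t = 0.063 um = 6.3000e-06 cm
Step 2: Rs = rho / t = 0.0313 / 6.3000e-06
Step 3: Rs = 4968.3 ohm/sq

4968.3


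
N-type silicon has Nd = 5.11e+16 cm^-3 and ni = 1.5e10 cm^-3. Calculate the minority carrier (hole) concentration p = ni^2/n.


Step 1: Since Nd >> ni, n ≈ Nd = 5.11e+16 cm^-3
Step 2: p = ni^2 / n = (1.5e10)^2 / 5.11e+16
Step 3: p = 2.25e20 / 5.11e+16 = 4.40e+03 cm^-3

4.40e+03


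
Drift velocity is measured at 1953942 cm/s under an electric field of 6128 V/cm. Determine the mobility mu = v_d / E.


Step 1: mu = v_d / E
Step 2: mu = 1953942 / 6128
Step 3: mu = 318.85 cm^2/(V*s)

318.85


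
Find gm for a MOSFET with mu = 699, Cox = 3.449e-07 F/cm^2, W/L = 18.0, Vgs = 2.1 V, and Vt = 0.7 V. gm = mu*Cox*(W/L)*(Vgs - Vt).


Step 1: Vov = Vgs - Vt = 2.1 - 0.7 = 1.4 V
Step 2: gm = mu * Cox * (W/L) * Vov
Step 3: gm = 699 * 3.449e-07 * 18.0 * 1.4 = 6.08e-03 S

6.08e-03


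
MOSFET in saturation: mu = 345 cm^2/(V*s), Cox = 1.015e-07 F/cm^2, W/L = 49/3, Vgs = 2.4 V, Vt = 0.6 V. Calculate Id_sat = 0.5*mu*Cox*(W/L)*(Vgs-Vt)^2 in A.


Step 1: Overdrive voltage Vov = Vgs - Vt = 2.4 - 0.6 = 1.8 V
Step 2: W/L = 49/3 = 16.3333
Step 3: Id = 0.5 * 345 * 1.015e-07 * 16.3333 * 1.8^2
Step 4: Id = 9.27e-04 A

9.27e-04


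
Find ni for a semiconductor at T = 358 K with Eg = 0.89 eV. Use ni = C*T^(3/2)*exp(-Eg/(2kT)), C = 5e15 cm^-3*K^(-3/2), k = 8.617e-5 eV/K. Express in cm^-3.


Step 1: Compute kT = 8.617e-5 * 358 = 0.03084886 eV
Step 2: Exponent = -Eg/(2kT) = -0.89/(2*0.03084886) = -14.42517
Step 3: T^(3/2) = 358^1.5 = 6773.68
Step 4: ni = 5e15 * 6773.68 * exp(-14.42517) = 1.84e+13 cm^-3

1.84e+13


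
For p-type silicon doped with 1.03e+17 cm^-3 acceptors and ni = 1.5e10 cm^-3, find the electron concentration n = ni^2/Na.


Step 1: Majority hole concentration p ≈ Na = 1.03e+17 cm^-3
Step 2: n = ni^2 / Na = (1.5e10)^2 / 1.03e+17
Step 3: n = 2.18e+03 cm^-3

2.18e+03


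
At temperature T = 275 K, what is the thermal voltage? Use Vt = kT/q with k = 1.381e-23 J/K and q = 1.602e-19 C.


Step 1: kT = 1.381e-23 * 275 = 3.79775e-21 J
Step 2: Vt = kT/q = 3.79775e-21 / 1.602e-19
Step 3: Vt = 0.02371 V

0.02371


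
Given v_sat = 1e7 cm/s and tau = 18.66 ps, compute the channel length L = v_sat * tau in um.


Step 1: tau in seconds = 18.66 ps * 1e-12 = 1.8660e-11 s
Step 2: L = v_sat * tau = 1e7 * 1.8660e-11 = 1.8660e-04 cm
Step 3: L in um = 1.8660e-04 * 1e4 = 1.866 um

1.866


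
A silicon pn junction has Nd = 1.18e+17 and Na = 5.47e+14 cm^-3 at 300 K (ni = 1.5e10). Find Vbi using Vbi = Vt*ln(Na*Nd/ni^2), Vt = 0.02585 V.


Step 1: Compute Na*Nd/ni^2 = 5.47e+14 * 1.18e+17 / (1.5e10)^2 = 2.8687e+11
Step 2: ln(2.8687e+11) = 26.3823
Step 3: Vbi = 0.02585 * 26.3823 = 0.682 V

0.682


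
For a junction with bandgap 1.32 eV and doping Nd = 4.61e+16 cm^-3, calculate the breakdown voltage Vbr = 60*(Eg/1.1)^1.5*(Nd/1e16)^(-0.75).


Step 1: Eg/1.1 = 1.32/1.1 = 1.200000
Step 2: (Eg/1.1)^1.5 = 1.200000^1.5 = 1.314534
Step 3: (Nd/1e16)^(-0.75) = (4.61)^(-0.75) = 0.317852
Step 4: Vbr = 60 * 1.314534 * 0.317852 = 25.1 V

25.1


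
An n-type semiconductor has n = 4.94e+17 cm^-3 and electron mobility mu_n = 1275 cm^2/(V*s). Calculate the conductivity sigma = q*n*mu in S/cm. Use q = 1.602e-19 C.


Step 1: sigma = q * n * mu
Step 2: sigma = 1.602e-19 * 4.94e+17 * 1275
Step 3: sigma = 1.009e+02 S/cm

1.009e+02


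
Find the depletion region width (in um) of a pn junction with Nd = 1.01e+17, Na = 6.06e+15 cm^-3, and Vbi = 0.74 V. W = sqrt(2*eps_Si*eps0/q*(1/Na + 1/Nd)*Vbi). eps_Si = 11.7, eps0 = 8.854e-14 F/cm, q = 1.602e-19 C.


Step 1: 1/Na + 1/Nd = 1/6.06e+15 + 1/1.01e+17 = 1.74917e-16
Step 2: 2*eps*eps0/q = 2*11.7*8.854e-14/1.602e-19 = 1.293281e+07
Step 3: W^2 = 1.293281e+07 * 1.74917e-16 * 0.74 = 1.67400e-09
Step 4: W = sqrt(1.67400e-09) = 4.091e-05 cm = 0.4091 um

0.4091


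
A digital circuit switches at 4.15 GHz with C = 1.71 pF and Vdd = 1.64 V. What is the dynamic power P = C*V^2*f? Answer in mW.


Step 1: V^2 = 1.64^2 = 2.6896 V^2
Step 2: P = C*V^2*f = 1.71e-12 F * 2.6896 * 4.15e9 Hz
Step 3: P = 1.90867464e-02 W
Step 4: P = 19.087 mW

19.087


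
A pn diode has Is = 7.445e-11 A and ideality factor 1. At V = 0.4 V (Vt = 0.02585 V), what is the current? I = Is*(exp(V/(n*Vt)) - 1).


Step 1: V/(n*Vt) = 0.4/(1*0.02585) = 15.4739
Step 2: exp(15.4739) = 5.2508e+06
Step 3: I = 7.445e-11 * (5.2508e+06 - 1) = 3.91e-04 A

3.91e-04


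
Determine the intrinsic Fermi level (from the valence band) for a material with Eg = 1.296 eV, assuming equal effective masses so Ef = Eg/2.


Step 1: For an intrinsic semiconductor, the Fermi level sits at midgap.
Step 2: Ef = Eg / 2 = 1.296 / 2 = 0.648 eV

0.648


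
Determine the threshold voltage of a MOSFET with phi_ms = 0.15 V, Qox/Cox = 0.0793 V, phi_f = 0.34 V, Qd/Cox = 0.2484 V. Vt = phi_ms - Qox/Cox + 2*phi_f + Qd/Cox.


Step 1: Vt = phi_ms - Qox/Cox + 2*phi_f + Qd/Cox
Step 2: Vt = 0.15 - 0.0793 + 2*0.34 + 0.2484
Step 3: Vt = 0.15 - 0.0793 + 0.68 + 0.2484
Step 4: Vt = 0.9991 V

0.9991


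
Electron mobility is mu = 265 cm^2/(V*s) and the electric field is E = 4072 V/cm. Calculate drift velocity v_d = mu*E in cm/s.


Step 1: v_d = mu * E
Step 2: v_d = 265 * 4072 = 1079080
Step 3: v_d = 1.08e+06 cm/s

1.08e+06


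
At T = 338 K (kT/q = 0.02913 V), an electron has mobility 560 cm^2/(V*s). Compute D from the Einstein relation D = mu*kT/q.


Step 1: D = mu * (kT/q)
Step 2: D = 560 * 0.02913
Step 3: D = 16.31 cm^2/s

16.31


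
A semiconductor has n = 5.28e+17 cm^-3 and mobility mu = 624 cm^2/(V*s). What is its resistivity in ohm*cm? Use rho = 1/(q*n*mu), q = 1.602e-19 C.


Step 1: sigma = q * n * mu = 1.602e-19 * 5.28e+17 * 624 = 5.27814e+01 S/cm
Step 2: rho = 1 / sigma = 1 / 5.27814e+01 = 0.01895 ohm*cm

0.01895


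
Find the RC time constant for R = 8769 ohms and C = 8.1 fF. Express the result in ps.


Step 1: tau = R * C
Step 2: tau = 8769 * 8.1 fF = 8769 * 8.1e-15 F
Step 3: tau = 7.10289e-11 s = 71.0289 ps

71.0289


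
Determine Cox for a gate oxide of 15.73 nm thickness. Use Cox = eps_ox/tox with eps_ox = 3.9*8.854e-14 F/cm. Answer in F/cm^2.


Step 1: eps_ox = 3.9 * 8.854e-14 = 3.45306e-13 F/cm
Step 2: tox in cm = 15.73 nm * 1e-7 = 1.5730e-06 cm
Step 3: Cox = 3.45306e-13 / 1.5730e-06 = 2.20e-07 F/cm^2

2.20e-07


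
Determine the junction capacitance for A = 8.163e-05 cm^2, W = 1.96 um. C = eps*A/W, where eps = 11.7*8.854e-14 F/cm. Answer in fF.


Step 1: eps_Si = 11.7 * 8.854e-14 = 1.035918e-12 F/cm
Step 2: W in cm = 1.96 * 1e-4 = 1.96e-04 cm
Step 3: C = 1.035918e-12 * 8.163e-05 / 1.96e-04 = 4.314387e-13 F
Step 4: C = 431.44 fF

431.44


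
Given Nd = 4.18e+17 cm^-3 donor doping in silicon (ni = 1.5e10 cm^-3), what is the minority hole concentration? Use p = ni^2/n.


Step 1: Since Nd >> ni, n ≈ Nd = 4.18e+17 cm^-3
Step 2: p = ni^2 / n = (1.5e10)^2 / 4.18e+17
Step 3: p = 2.25e20 / 4.18e+17 = 5.38e+02 cm^-3

5.38e+02


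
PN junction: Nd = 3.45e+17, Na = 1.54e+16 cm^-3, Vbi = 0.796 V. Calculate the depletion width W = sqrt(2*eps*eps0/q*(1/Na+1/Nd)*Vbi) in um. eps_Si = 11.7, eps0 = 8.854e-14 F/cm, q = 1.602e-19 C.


Step 1: 1/Na + 1/Nd = 1/1.54e+16 + 1/3.45e+17 = 6.78336e-17
Step 2: 2*eps*eps0/q = 2*11.7*8.854e-14/1.602e-19 = 1.293281e+07
Step 3: W^2 = 1.293281e+07 * 6.78336e-17 * 0.796 = 6.98314e-10
Step 4: W = sqrt(6.98314e-10) = 2.643e-05 cm = 0.2643 um

0.2643


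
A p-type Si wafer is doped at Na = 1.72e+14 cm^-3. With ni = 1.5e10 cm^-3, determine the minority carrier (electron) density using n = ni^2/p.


Step 1: Majority hole concentration p ≈ Na = 1.72e+14 cm^-3
Step 2: n = ni^2 / Na = (1.5e10)^2 / 1.72e+14
Step 3: n = 1.31e+06 cm^-3

1.31e+06


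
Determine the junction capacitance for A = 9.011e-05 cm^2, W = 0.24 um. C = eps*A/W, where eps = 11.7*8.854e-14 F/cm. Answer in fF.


Step 1: eps_Si = 11.7 * 8.854e-14 = 1.035918e-12 F/cm
Step 2: W in cm = 0.24 * 1e-4 = 2.40e-05 cm
Step 3: C = 1.035918e-12 * 9.011e-05 / 2.40e-05 = 3.889440e-12 F
Step 4: C = 3889.44 fF

3889.44


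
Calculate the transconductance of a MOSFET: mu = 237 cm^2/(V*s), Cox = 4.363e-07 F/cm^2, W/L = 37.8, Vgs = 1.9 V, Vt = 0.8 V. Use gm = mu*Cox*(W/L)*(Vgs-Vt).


Step 1: Vov = Vgs - Vt = 1.9 - 0.8 = 1.1 V
Step 2: gm = mu * Cox * (W/L) * Vov
Step 3: gm = 237 * 4.363e-07 * 37.8 * 1.1 = 4.30e-03 S

4.30e-03


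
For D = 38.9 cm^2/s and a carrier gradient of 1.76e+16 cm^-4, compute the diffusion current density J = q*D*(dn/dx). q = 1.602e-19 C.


Step 1: J = q * D * (dn/dx)
Step 2: J = 1.602e-19 * 38.9 * 1.76e+16
Step 3: J = 1.10e-01 A/cm^2

1.10e-01


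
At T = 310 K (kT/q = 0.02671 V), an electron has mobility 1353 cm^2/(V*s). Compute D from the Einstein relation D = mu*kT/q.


Step 1: D = mu * (kT/q)
Step 2: D = 1353 * 0.02671
Step 3: D = 36.14 cm^2/s

36.14


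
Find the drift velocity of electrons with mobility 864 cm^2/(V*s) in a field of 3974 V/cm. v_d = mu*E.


Step 1: v_d = mu * E
Step 2: v_d = 864 * 3974 = 3433536
Step 3: v_d = 3.43e+06 cm/s

3.43e+06


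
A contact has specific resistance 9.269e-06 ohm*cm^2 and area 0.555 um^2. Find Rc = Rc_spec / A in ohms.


Step 1: Convert area to cm^2: 0.555 um^2 = 5.5500e-09 cm^2
Step 2: Rc = Rc_spec / A = 9.269e-06 / 5.5500e-09
Step 3: Rc = 1.67e+03 ohms

1.67e+03


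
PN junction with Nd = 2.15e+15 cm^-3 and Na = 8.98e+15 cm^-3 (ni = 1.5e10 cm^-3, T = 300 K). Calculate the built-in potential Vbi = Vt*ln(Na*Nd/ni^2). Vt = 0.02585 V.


Step 1: Compute Na*Nd/ni^2 = 8.98e+15 * 2.15e+15 / (1.5e10)^2 = 8.5809e+10
Step 2: ln(8.5809e+10) = 25.1754
Step 3: Vbi = 0.02585 * 25.1754 = 0.651 V

0.651


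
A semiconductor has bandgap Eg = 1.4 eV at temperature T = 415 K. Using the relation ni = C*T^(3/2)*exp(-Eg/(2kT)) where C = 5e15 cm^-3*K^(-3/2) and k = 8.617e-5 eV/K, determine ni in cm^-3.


Step 1: Compute kT = 8.617e-5 * 415 = 0.03576055 eV
Step 2: Exponent = -Eg/(2kT) = -1.4/(2*0.03576055) = -19.57464
Step 3: T^(3/2) = 415^1.5 = 8454.19
Step 4: ni = 5e15 * 8454.19 * exp(-19.57464) = 1.33e+11 cm^-3

1.33e+11


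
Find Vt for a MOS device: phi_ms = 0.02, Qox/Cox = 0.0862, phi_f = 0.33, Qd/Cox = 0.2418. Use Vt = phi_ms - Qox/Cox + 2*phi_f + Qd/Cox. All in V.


Step 1: Vt = phi_ms - Qox/Cox + 2*phi_f + Qd/Cox
Step 2: Vt = 0.02 - 0.0862 + 2*0.33 + 0.2418
Step 3: Vt = 0.02 - 0.0862 + 0.66 + 0.2418
Step 4: Vt = 0.8356 V

0.8356


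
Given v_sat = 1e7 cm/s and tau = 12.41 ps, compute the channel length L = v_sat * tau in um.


Step 1: tau in seconds = 12.41 ps * 1e-12 = 1.2410e-11 s
Step 2: L = v_sat * tau = 1e7 * 1.2410e-11 = 1.2410e-04 cm
Step 3: L in um = 1.2410e-04 * 1e4 = 1.241 um

1.241


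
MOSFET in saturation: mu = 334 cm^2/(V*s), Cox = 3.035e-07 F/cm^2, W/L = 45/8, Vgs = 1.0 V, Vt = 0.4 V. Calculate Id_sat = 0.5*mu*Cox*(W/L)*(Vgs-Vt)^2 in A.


Step 1: Overdrive voltage Vov = Vgs - Vt = 1.0 - 0.4 = 0.6 V
Step 2: W/L = 45/8 = 5.625
Step 3: Id = 0.5 * 334 * 3.035e-07 * 5.625 * 0.6^2
Step 4: Id = 1.03e-04 A

1.03e-04


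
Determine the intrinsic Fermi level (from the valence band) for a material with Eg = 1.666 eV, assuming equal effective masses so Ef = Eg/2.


Step 1: For an intrinsic semiconductor, the Fermi level sits at midgap.
Step 2: Ef = Eg / 2 = 1.666 / 2 = 0.833 eV

0.833


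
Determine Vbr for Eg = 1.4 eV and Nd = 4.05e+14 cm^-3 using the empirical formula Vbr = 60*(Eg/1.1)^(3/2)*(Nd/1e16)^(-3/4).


Step 1: Eg/1.1 = 1.4/1.1 = 1.272727
Step 2: (Eg/1.1)^1.5 = 1.272727^1.5 = 1.435830
Step 3: (Nd/1e16)^(-0.75) = (0.0405)^(-0.75) = 11.076658
Step 4: Vbr = 60 * 1.435830 * 11.076658 = 954.3 V

954.3


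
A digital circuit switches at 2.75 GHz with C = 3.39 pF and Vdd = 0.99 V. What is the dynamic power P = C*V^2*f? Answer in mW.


Step 1: V^2 = 0.99^2 = 0.9801 V^2
Step 2: P = C*V^2*f = 3.39e-12 F * 0.9801 * 2.75e9 Hz
Step 3: P = 9.13698225e-03 W
Step 4: P = 9.137 mW

9.137


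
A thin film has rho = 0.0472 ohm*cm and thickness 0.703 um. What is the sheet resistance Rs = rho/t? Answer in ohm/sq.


Step 1: Convert thickness to cm: t = 0.703 um = 7.0300e-05 cm
Step 2: Rs = rho / t = 0.0472 / 7.0300e-05
Step 3: Rs = 671.4 ohm/sq

671.4


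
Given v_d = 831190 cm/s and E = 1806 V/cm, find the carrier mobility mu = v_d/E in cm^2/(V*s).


Step 1: mu = v_d / E
Step 2: mu = 831190 / 1806
Step 3: mu = 460.24 cm^2/(V*s)

460.24


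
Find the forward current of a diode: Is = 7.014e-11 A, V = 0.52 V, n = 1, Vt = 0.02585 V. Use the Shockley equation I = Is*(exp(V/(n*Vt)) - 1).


Step 1: V/(n*Vt) = 0.52/(1*0.02585) = 20.1161
Step 2: exp(20.1161) = 5.4489e+08
Step 3: I = 7.014e-11 * (5.4489e+08 - 1) = 3.82e-02 A

3.82e-02


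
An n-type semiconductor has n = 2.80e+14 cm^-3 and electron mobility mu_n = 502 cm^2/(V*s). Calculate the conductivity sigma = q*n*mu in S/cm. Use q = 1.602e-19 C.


Step 1: sigma = q * n * mu
Step 2: sigma = 1.602e-19 * 2.80e+14 * 502
Step 3: sigma = 2.252e-02 S/cm

2.252e-02


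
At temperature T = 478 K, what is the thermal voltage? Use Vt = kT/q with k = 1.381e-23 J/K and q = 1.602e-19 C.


Step 1: kT = 1.381e-23 * 478 = 6.60118e-21 J
Step 2: Vt = kT/q = 6.60118e-21 / 1.602e-19
Step 3: Vt = 0.04121 V

0.04121


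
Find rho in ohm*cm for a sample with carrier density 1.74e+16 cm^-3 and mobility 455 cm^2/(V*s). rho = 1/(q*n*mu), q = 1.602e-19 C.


Step 1: sigma = q * n * mu = 1.602e-19 * 1.74e+16 * 455 = 1.26830e+00 S/cm
Step 2: rho = 1 / sigma = 1 / 1.26830e+00 = 0.7885 ohm*cm

0.7885


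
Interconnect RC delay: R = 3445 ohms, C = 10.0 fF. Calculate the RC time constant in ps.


Step 1: tau = R * C
Step 2: tau = 3445 * 10.0 fF = 3445 * 1.0e-14 F
Step 3: tau = 3.445e-11 s = 34.45 ps

34.45


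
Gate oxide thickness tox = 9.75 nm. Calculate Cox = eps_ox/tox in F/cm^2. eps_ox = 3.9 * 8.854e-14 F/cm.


Step 1: eps_ox = 3.9 * 8.854e-14 = 3.45306e-13 F/cm
Step 2: tox in cm = 9.75 nm * 1e-7 = 9.7500e-07 cm
Step 3: Cox = 3.45306e-13 / 9.7500e-07 = 3.54e-07 F/cm^2

3.54e-07


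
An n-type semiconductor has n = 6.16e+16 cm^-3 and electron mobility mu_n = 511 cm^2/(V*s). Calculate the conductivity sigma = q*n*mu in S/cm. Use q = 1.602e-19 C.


Step 1: sigma = q * n * mu
Step 2: sigma = 1.602e-19 * 6.16e+16 * 511
Step 3: sigma = 5.043e+00 S/cm

5.043e+00


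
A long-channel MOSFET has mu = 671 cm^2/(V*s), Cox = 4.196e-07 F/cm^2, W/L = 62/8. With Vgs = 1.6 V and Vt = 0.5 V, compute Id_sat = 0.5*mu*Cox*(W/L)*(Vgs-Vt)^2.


Step 1: Overdrive voltage Vov = Vgs - Vt = 1.6 - 0.5 = 1.1 V
Step 2: W/L = 62/8 = 7.75
Step 3: Id = 0.5 * 671 * 4.196e-07 * 7.75 * 1.1^2
Step 4: Id = 1.32e-03 A

1.32e-03


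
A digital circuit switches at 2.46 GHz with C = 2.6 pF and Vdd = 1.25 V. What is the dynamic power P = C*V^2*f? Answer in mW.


Step 1: V^2 = 1.25^2 = 1.5625 V^2
Step 2: P = C*V^2*f = 2.6e-12 F * 1.5625 * 2.46e9 Hz
Step 3: P = 9.99375e-03 W
Step 4: P = 9.994 mW

9.994


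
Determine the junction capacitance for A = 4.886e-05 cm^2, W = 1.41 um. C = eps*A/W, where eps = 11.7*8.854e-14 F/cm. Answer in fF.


Step 1: eps_Si = 11.7 * 8.854e-14 = 1.035918e-12 F/cm
Step 2: W in cm = 1.41 * 1e-4 = 1.41e-04 cm
Step 3: C = 1.035918e-12 * 4.886e-05 / 1.41e-04 = 3.589713e-13 F
Step 4: C = 358.97 fF

358.97


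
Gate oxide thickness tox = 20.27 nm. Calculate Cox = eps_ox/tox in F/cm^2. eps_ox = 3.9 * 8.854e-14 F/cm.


Step 1: eps_ox = 3.9 * 8.854e-14 = 3.45306e-13 F/cm
Step 2: tox in cm = 20.27 nm * 1e-7 = 2.0270e-06 cm
Step 3: Cox = 3.45306e-13 / 2.0270e-06 = 1.70e-07 F/cm^2

1.70e-07


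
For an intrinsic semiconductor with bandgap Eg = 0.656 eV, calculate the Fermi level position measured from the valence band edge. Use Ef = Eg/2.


Step 1: For an intrinsic semiconductor, the Fermi level sits at midgap.
Step 2: Ef = Eg / 2 = 0.656 / 2 = 0.328 eV

0.328


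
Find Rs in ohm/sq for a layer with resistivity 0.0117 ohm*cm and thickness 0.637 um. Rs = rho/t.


Step 1: Convert thickness to cm: t = 0.637 um = 6.3700e-05 cm
Step 2: Rs = rho / t = 0.0117 / 6.3700e-05
Step 3: Rs = 183.7 ohm/sq

183.7


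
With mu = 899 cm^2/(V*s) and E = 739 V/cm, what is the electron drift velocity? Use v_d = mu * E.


Step 1: v_d = mu * E
Step 2: v_d = 899 * 739 = 664361
Step 3: v_d = 6.64e+05 cm/s

6.64e+05


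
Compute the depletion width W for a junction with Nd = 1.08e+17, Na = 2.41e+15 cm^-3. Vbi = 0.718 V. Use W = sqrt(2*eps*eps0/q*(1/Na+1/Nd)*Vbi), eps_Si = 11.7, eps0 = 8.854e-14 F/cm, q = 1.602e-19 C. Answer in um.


Step 1: 1/Na + 1/Nd = 1/2.41e+15 + 1/1.08e+17 = 4.24197e-16
Step 2: 2*eps*eps0/q = 2*11.7*8.854e-14/1.602e-19 = 1.293281e+07
Step 3: W^2 = 1.293281e+07 * 4.24197e-16 * 0.718 = 3.93899e-09
Step 4: W = sqrt(3.93899e-09) = 6.276e-05 cm = 0.6276 um

0.6276


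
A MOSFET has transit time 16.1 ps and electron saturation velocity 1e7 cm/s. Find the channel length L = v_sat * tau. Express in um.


Step 1: tau in seconds = 16.1 ps * 1e-12 = 1.6100e-11 s
Step 2: L = v_sat * tau = 1e7 * 1.6100e-11 = 1.6100e-04 cm
Step 3: L in um = 1.6100e-04 * 1e4 = 1.61 um

1.61


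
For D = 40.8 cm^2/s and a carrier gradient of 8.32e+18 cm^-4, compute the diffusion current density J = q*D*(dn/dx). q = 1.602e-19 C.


Step 1: J = q * D * (dn/dx)
Step 2: J = 1.602e-19 * 40.8 * 8.32e+18
Step 3: J = 5.44e+01 A/cm^2

5.44e+01


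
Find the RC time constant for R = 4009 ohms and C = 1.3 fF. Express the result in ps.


Step 1: tau = R * C
Step 2: tau = 4009 * 1.3 fF = 4009 * 1.3e-15 F
Step 3: tau = 5.2117e-12 s = 5.2117 ps

5.2117


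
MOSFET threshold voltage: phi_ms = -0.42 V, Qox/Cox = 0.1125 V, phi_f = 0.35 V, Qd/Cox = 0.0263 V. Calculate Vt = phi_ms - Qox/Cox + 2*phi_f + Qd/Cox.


Step 1: Vt = phi_ms - Qox/Cox + 2*phi_f + Qd/Cox
Step 2: Vt = -0.42 - 0.1125 + 2*0.35 + 0.0263
Step 3: Vt = -0.42 - 0.1125 + 0.7 + 0.0263
Step 4: Vt = 0.1938 V

0.1938


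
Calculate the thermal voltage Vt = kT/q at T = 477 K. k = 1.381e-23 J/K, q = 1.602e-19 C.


Step 1: kT = 1.381e-23 * 477 = 6.58737e-21 J
Step 2: Vt = kT/q = 6.58737e-21 / 1.602e-19
Step 3: Vt = 0.04112 V

0.04112


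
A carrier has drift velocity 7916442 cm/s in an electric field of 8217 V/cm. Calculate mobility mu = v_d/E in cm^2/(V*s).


Step 1: mu = v_d / E
Step 2: mu = 7916442 / 8217
Step 3: mu = 963.42 cm^2/(V*s)

963.42


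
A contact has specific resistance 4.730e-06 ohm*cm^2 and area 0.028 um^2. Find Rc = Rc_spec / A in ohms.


Step 1: Convert area to cm^2: 0.028 um^2 = 2.8000e-10 cm^2
Step 2: Rc = Rc_spec / A = 4.730e-06 / 2.8000e-10
Step 3: Rc = 1.69e+04 ohms

1.69e+04
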